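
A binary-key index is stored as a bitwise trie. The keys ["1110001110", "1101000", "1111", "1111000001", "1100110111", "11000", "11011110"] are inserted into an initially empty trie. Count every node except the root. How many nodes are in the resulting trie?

34

Insert word by word; a character creates a node only if that edge doesn't already exist:
  "1110001110" → 10 new (1, 1, 1, 0, 0, 0, 1, 1, 1, 0)
  "1101000" → prefix "11" already present; 5 new (0, 1, 0, 0, 0)
  "1111" → prefix "111" already present; 1 new (1)
  "1111000001" → prefix "1111" already present; 6 new (0, 0, 0, 0, 0, 1)
  "1100110111" → prefix "110" already present; 7 new (0, 1, 1, 0, 1, 1, 1)
  "11000" → prefix "1100" already present; 1 new (0)
  "11011110" → prefix "1101" already present; 4 new (1, 1, 1, 0)
Total nodes = 10 + 5 + 1 + 6 + 7 + 1 + 4 = 34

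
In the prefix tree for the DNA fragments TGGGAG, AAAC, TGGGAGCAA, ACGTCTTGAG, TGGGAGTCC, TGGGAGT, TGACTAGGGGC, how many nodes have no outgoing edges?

5

Leaves are exactly the stored words that no other stored word extends.
Those words: "AAAC", "ACGTCTTGAG", "TGACTAGGGGC", "TGGGAGCAA", "TGGGAGTCC"
Leaf count: 5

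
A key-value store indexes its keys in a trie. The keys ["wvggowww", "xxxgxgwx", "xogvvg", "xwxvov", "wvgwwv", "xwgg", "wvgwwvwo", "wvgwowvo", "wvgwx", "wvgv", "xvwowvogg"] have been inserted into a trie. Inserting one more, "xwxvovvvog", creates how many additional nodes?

4

Walking "xwxvovvvog" from the root, the first 6 characters ("xwxvov") follow existing edges; "v" is the first miss.
New nodes needed: |"xwxvovvvog"| − 6 = 10 − 6 = 4.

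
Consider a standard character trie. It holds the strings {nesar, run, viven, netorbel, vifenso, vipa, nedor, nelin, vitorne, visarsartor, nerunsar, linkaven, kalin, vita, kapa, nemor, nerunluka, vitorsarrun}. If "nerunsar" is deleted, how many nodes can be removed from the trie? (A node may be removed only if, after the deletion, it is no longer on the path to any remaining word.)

3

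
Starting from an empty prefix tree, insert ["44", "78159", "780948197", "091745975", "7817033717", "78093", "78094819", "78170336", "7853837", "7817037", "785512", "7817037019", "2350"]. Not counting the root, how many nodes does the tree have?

48

Insert word by word; a character creates a node only if that edge doesn't already exist:
  "44" → 2 new (4, 4)
  "78159" → 5 new (7, 8, 1, 5, 9)
  "780948197" → prefix "78" already present; 7 new (0, 9, 4, 8, 1, 9, 7)
  "091745975" → 9 new (0, 9, 1, 7, 4, 5, 9, 7, 5)
  "7817033717" → prefix "781" already present; 7 new (7, 0, 3, 3, 7, 1, 7)
  "78093" → prefix "7809" already present; 1 new (3)
  "78094819" → prefix "78094819" already present; 0 new (none)
  "78170336" → prefix "7817033" already present; 1 new (6)
  "7853837" → prefix "78" already present; 5 new (5, 3, 8, 3, 7)
  "7817037" → prefix "781703" already present; 1 new (7)
  "785512" → prefix "785" already present; 3 new (5, 1, 2)
  "7817037019" → prefix "7817037" already present; 3 new (0, 1, 9)
  "2350" → 4 new (2, 3, 5, 0)
Total nodes = 2 + 5 + 7 + 9 + 7 + 1 + 0 + 1 + 5 + 1 + 3 + 3 + 4 = 48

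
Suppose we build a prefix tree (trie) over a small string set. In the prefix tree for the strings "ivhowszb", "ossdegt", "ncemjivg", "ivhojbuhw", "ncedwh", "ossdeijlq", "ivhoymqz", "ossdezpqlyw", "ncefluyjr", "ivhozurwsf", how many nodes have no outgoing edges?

A leaf is a node with no children — equivalently, the end of a word that is not a proper prefix of any other stored word.
Those words: "ivhojbuhw", "ivhowszb", "ivhoymqz", "ivhozurwsf", "ncedwh", "ncefluyjr", "ncemjivg", "ossdegt", "ossdeijlq", "ossdezpqlyw"
Leaf count: 10

10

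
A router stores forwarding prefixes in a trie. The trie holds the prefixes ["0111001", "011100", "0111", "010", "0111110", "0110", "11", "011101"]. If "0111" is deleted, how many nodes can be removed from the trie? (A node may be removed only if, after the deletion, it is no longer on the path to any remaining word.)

0

A node on "0111"'s path can go only if nothing else ends at it or branches off below it.
Every node on "0111" is still needed (e.g. by "0111001"), so nothing is freed.
Nodes removed: 0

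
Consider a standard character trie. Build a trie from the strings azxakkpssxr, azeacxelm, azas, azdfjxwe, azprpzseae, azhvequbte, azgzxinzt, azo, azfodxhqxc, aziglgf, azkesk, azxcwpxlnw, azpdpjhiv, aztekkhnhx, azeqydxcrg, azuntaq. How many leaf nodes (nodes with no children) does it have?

Leaves are exactly the stored words that no other stored word extends.
Those words: "azas", "azdfjxwe", "azeacxelm", "azeqydxcrg", "azfodxhqxc", "azgzxinzt", "azhvequbte", "aziglgf", "azkesk", "azo", "azpdpjhiv", "azprpzseae", "aztekkhnhx", "azuntaq", "azxakkpssxr", "azxcwpxlnw"
Leaf count: 16

16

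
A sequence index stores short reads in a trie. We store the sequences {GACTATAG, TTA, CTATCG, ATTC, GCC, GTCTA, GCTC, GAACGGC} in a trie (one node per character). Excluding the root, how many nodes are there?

Insert word by word; a character creates a node only if that edge doesn't already exist:
  "GACTATAG" → 8 new (G, A, C, T, A, T, A, G)
  "TTA" → 3 new (T, T, A)
  "CTATCG" → 6 new (C, T, A, T, C, G)
  "ATTC" → 4 new (A, T, T, C)
  "GCC" → prefix "G" already present; 2 new (C, C)
  "GTCTA" → prefix "G" already present; 4 new (T, C, T, A)
  "GCTC" → prefix "GC" already present; 2 new (T, C)
  "GAACGGC" → prefix "GA" already present; 5 new (A, C, G, G, C)
Total nodes = 8 + 3 + 6 + 4 + 2 + 4 + 2 + 5 = 34

34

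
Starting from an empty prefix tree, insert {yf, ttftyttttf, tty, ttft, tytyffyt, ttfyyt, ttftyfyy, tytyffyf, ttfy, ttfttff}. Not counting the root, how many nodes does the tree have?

30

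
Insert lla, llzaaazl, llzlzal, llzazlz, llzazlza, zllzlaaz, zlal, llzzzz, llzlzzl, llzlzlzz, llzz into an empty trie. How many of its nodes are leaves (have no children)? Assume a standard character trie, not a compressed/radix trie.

9

Leaves are exactly the stored words that no other stored word extends.
Those words: "lla", "llzaaazl", "llzazlza", "llzlzal", "llzlzlzz", "llzlzzl", "llzzzz", "zlal", "zllzlaaz"
Leaf count: 9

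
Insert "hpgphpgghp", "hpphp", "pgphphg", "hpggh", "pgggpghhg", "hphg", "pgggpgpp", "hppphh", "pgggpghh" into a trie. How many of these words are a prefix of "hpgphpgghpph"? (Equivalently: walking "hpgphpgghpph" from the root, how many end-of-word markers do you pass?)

1

Walk "hpgphpgghpph" from the root; an end-of-word marker is hit whenever a stored word is a prefix of "hpgphpgghpph".
Prefixes of the query that are stored words: "hpgphpgghp"
Count: 1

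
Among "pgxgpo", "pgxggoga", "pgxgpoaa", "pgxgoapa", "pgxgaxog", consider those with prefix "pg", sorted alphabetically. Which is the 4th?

pgxgpo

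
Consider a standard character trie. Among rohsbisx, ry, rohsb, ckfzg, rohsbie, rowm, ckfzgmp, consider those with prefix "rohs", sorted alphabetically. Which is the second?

DFS of the "rohs" subtree visits, in order: "rohsb", "rohsbie", "rohsbisx"
The 2nd is rohsbie.

rohsbie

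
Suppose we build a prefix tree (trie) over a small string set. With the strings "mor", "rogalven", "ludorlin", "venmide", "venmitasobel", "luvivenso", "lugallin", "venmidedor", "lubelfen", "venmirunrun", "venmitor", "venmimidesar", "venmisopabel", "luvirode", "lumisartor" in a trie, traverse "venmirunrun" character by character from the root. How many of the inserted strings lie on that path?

1

Traverse "venmirunrun" character by character; count nodes along the way that are marked as word ends.
Prefixes of the query that are stored words: "venmirunrun"
Count: 1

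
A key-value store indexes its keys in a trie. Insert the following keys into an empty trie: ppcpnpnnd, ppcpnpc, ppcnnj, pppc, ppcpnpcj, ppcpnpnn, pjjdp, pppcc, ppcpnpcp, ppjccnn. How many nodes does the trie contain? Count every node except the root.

27

Count nodes per top-level branch (shared prefixes stored once):
  'p'-branch (pjjdp, ppcnnj, ppcpnpc, ppcpnpcj, ppcpnpcp, ppcpnpnn, ppcpnpnnd, ppjccnn, pppc, pppcc): 27 nodes
Sum: 27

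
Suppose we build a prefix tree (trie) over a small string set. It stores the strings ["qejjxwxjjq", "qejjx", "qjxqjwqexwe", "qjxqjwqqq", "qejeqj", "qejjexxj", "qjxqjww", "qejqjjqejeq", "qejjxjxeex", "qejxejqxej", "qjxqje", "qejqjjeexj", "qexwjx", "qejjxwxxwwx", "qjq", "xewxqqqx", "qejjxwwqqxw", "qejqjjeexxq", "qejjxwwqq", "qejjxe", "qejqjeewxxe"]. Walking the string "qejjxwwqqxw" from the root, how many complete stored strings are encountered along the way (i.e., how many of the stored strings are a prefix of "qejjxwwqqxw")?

Walk "qejjxwwqqxw" from the root; an end-of-word marker is hit whenever a stored word is a prefix of "qejjxwwqqxw".
Prefixes of the query that are stored words: "qejjx", "qejjxwwqq", "qejjxwwqqxw"
Count: 3

3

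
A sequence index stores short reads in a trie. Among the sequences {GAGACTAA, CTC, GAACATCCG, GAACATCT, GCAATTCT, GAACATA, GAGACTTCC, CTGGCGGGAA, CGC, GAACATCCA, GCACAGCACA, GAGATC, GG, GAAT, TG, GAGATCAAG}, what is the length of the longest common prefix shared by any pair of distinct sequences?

8

Look for the deepest trie node that still has at least two words in its subtree.
e.g. "GAACATCCA" and "GAACATCCG" share the prefix "GAACATCC" of length 8; no pair shares a longer one.
Longest shared-prefix length: 8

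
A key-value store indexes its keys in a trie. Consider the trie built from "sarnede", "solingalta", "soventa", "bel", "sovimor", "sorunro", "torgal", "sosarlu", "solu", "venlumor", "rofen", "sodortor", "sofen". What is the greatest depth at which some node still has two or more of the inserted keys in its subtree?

Look for the deepest trie node that still has at least two words in its subtree.
"solingalta" and "solu" agree on "sol" (3 characters) before diverging; nothing deeper is shared.
Longest shared-prefix length: 3

3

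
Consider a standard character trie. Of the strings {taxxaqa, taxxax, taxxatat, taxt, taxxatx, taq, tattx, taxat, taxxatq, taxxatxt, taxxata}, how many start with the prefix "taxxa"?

Filter for entries beginning with "taxxa":
Matches: "taxxaqa", "taxxata", "taxxatat", "taxxatq", "taxxatx", "taxxatxt", "taxxax"
Count: 7

7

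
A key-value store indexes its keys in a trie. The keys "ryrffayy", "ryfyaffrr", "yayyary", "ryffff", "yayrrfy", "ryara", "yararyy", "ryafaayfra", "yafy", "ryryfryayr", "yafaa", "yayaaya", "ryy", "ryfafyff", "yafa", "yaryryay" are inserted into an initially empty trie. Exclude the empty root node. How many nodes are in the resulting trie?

70

Insert word by word; a character creates a node only if that edge doesn't already exist:
  "ryrffayy" → 8 new (r, y, r, f, f, a, y, y)
  "ryfyaffrr" → prefix "ry" already present; 7 new (f, y, a, f, f, r, r)
  "yayyary" → 7 new (y, a, y, y, a, r, y)
  "ryffff" → prefix "ryf" already present; 3 new (f, f, f)
  "yayrrfy" → prefix "yay" already present; 4 new (r, r, f, y)
  "ryara" → prefix "ry" already present; 3 new (a, r, a)
  "yararyy" → prefix "ya" already present; 5 new (r, a, r, y, y)
  "ryafaayfra" → prefix "rya" already present; 7 new (f, a, a, y, f, r, a)
  "yafy" → prefix "ya" already present; 2 new (f, y)
  "ryryfryayr" → prefix "ryr" already present; 7 new (y, f, r, y, a, y, r)
  "yafaa" → prefix "yaf" already present; 2 new (a, a)
  "yayaaya" → prefix "yay" already present; 4 new (a, a, y, a)
  "ryy" → prefix "ry" already present; 1 new (y)
  "ryfafyff" → prefix "ryf" already present; 5 new (a, f, y, f, f)
  "yafa" → prefix "yafa" already present; 0 new (none)
  "yaryryay" → prefix "yar" already present; 5 new (y, r, y, a, y)
Total nodes = 8 + 7 + 7 + 3 + 4 + 3 + 5 + 7 + 2 + 7 + 2 + 4 + 1 + 5 + 0 + 5 = 70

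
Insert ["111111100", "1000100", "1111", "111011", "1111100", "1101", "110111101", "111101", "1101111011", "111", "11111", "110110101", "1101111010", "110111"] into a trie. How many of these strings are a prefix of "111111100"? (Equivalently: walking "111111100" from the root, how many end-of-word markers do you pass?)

Walk "111111100" from the root; an end-of-word marker is hit whenever a stored word is a prefix of "111111100".
Prefixes of the query that are stored words: "111", "1111", "11111", "111111100"
Count: 4

4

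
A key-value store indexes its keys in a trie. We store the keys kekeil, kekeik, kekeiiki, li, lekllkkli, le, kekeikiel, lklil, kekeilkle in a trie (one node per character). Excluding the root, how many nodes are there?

30

Count nodes per top-level branch (shared prefixes stored once):
  'k'-branch (kekeiiki, kekeik, kekeikiel, kekeil, kekeilkle): 16 nodes
  'l'-branch (le, lekllkkli, li, lklil): 14 nodes
Sum: 30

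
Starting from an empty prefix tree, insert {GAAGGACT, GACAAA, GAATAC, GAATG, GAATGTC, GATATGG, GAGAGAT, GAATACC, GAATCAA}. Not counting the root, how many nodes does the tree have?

Trace insertions, counting only characters that open a new branch:
  "GAAGGACT" → 8 new (G, A, A, G, G, A, C, T)
  "GACAAA" → prefix "GA" already present; 4 new (C, A, A, A)
  "GAATAC" → prefix "GAA" already present; 3 new (T, A, C)
  "GAATG" → prefix "GAAT" already present; 1 new (G)
  "GAATGTC" → prefix "GAATG" already present; 2 new (T, C)
  "GATATGG" → prefix "GA" already present; 5 new (T, A, T, G, G)
  "GAGAGAT" → prefix "GA" already present; 5 new (G, A, G, A, T)
  "GAATACC" → prefix "GAATAC" already present; 1 new (C)
  "GAATCAA" → prefix "GAAT" already present; 3 new (C, A, A)
Total nodes = 8 + 4 + 3 + 1 + 2 + 5 + 5 + 1 + 3 = 32

32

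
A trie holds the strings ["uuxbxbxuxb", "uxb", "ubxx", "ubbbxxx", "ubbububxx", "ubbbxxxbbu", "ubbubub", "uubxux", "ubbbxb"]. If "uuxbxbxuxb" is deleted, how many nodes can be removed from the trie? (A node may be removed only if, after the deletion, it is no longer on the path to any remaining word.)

Walk "uuxbxbxuxb" from the leaf back toward the root, removing each node that no remaining word uses.
The suffix "xbxbxuxb" (8 nodes) is used only by "uuxbxbxuxb"; the node for "uu" still has the child "b", so pruning stops there.
Nodes removed: 8

8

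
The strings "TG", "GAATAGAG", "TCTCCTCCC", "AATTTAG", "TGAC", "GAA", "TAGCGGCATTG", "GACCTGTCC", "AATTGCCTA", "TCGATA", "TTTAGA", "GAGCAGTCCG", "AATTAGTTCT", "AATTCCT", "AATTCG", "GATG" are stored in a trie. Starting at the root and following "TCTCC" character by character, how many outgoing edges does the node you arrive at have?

Walk "TCTCC" from the root, arriving at one node.
Characters that immediately follow "TCTCC" among the stored strings: {T}.
That node has 1 child edge.

1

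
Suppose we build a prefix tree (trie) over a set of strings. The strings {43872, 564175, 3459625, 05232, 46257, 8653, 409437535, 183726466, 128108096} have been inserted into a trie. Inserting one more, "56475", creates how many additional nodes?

Walking "56475" from the root, the first 3 characters ("564") follow existing edges; "7" is the first miss.
Each of the 2 remaining characters creates one node.

2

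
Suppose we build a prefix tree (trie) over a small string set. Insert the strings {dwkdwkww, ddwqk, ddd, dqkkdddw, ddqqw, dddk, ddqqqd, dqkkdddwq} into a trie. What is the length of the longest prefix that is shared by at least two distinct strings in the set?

8

Look for the deepest trie node that still has at least two words in its subtree.
e.g. "dqkkdddw" and "dqkkdddwq" share the prefix "dqkkdddw" of length 8; no pair shares a longer one.
Longest shared-prefix length: 8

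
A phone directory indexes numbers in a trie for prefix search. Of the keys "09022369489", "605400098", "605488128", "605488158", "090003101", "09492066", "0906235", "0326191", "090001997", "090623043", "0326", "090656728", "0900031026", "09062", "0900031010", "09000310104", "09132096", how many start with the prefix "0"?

Walk to "0"; the words in its subtree are exactly those with that prefix.
Matches: "0326", "0326191", "090001997", "090003101", "0900031010", "09000310104", "0900031026", "09022369489", "09062", "090623043", "0906235", "090656728", "09132096", "09492066"
Count: 14

14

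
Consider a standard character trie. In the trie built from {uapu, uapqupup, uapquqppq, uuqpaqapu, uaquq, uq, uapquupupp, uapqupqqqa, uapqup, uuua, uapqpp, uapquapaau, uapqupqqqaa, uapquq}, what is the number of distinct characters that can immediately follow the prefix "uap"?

2

Walk "uap" from the root, arriving at one node.
Distinct next characters after "uap": q, u.
That node has 2 child edges.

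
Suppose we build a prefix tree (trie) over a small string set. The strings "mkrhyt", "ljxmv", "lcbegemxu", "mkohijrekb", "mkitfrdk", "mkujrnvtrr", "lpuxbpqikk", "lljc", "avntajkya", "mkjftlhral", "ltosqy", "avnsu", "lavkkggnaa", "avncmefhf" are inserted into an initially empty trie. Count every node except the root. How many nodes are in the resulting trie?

92

Trace insertions, counting only characters that open a new branch:
  "mkrhyt" → 6 new (m, k, r, h, y, t)
  "ljxmv" → 5 new (l, j, x, m, v)
  "lcbegemxu" → prefix "l" already present; 8 new (c, b, e, g, e, m, x, u)
  "mkohijrekb" → prefix "mk" already present; 8 new (o, h, i, j, r, e, k, b)
  "mkitfrdk" → prefix "mk" already present; 6 new (i, t, f, r, d, k)
  "mkujrnvtrr" → prefix "mk" already present; 8 new (u, j, r, n, v, t, r, r)
  "lpuxbpqikk" → prefix "l" already present; 9 new (p, u, x, b, p, q, i, k, k)
  "lljc" → prefix "l" already present; 3 new (l, j, c)
  "avntajkya" → 9 new (a, v, n, t, a, j, k, y, a)
  "mkjftlhral" → prefix "mk" already present; 8 new (j, f, t, l, h, r, a, l)
  "ltosqy" → prefix "l" already present; 5 new (t, o, s, q, y)
  "avnsu" → prefix "avn" already present; 2 new (s, u)
  "lavkkggnaa" → prefix "l" already present; 9 new (a, v, k, k, g, g, n, a, a)
  "avncmefhf" → prefix "avn" already present; 6 new (c, m, e, f, h, f)
Total nodes = 6 + 5 + 8 + 8 + 6 + 8 + 9 + 3 + 9 + 8 + 5 + 2 + 9 + 6 = 92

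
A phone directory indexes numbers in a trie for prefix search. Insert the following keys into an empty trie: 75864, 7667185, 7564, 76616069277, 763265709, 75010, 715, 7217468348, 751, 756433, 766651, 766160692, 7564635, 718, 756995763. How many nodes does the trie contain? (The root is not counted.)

For each word, the new-node count is its length minus the longest prefix already in the trie:
  "75864" → 5 new (7, 5, 8, 6, 4)
  "7667185" → prefix "7" already present; 6 new (6, 6, 7, 1, 8, 5)
  "7564" → prefix "75" already present; 2 new (6, 4)
  "76616069277" → prefix "766" already present; 8 new (1, 6, 0, 6, 9, 2, 7, 7)
  "763265709" → prefix "76" already present; 7 new (3, 2, 6, 5, 7, 0, 9)
  "75010" → prefix "75" already present; 3 new (0, 1, 0)
  "715" → prefix "7" already present; 2 new (1, 5)
  "7217468348" → prefix "7" already present; 9 new (2, 1, 7, 4, 6, 8, 3, 4, 8)
  "751" → prefix "75" already present; 1 new (1)
  "756433" → prefix "7564" already present; 2 new (3, 3)
  "766651" → prefix "766" already present; 3 new (6, 5, 1)
  "766160692" → prefix "766160692" already present; 0 new (none)
  "7564635" → prefix "7564" already present; 3 new (6, 3, 5)
  "718" → prefix "71" already present; 1 new (8)
  "756995763" → prefix "756" already present; 6 new (9, 9, 5, 7, 6, 3)
Total nodes = 5 + 6 + 2 + 8 + 7 + 3 + 2 + 9 + 1 + 2 + 3 + 0 + 3 + 1 + 6 = 58

58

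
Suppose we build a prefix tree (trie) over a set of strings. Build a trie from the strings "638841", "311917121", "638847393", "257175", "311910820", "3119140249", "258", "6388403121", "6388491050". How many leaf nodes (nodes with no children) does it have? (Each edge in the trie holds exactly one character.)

Leaves are exactly the stored words that no other stored word extends.
Those words: "257175", "258", "311910820", "3119140249", "311917121", "6388403121", "638841", "638847393", "6388491050"
Leaf count: 9

9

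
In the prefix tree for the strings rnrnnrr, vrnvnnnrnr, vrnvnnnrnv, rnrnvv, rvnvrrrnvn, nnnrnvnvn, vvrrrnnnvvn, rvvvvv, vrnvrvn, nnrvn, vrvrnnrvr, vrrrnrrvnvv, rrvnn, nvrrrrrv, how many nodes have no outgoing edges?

A leaf is a node with no children — equivalently, the end of a word that is not a proper prefix of any other stored word.
Those words: "nnnrnvnvn", "nnrvn", "nvrrrrrv", "rnrnnrr", "rnrnvv", "rrvnn", "rvnvrrrnvn", "rvvvvv", "vrnvnnnrnr", "vrnvnnnrnv", "vrnvrvn", "vrrrnrrvnvv", "vrvrnnrvr", "vvrrrnnnvvn"
Leaf count: 14

14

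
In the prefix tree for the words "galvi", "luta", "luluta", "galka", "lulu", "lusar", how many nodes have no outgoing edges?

5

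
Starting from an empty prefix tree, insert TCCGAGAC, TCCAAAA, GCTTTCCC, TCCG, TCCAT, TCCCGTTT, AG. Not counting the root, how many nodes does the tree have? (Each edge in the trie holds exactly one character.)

Insert word by word; a character creates a node only if that edge doesn't already exist:
  "TCCGAGAC" → 8 new (T, C, C, G, A, G, A, C)
  "TCCAAAA" → prefix "TCC" already present; 4 new (A, A, A, A)
  "GCTTTCCC" → 8 new (G, C, T, T, T, C, C, C)
  "TCCG" → prefix "TCCG" already present; 0 new (none)
  "TCCAT" → prefix "TCCA" already present; 1 new (T)
  "TCCCGTTT" → prefix "TCC" already present; 5 new (C, G, T, T, T)
  "AG" → 2 new (A, G)
Total nodes = 8 + 4 + 8 + 0 + 1 + 5 + 2 = 28

28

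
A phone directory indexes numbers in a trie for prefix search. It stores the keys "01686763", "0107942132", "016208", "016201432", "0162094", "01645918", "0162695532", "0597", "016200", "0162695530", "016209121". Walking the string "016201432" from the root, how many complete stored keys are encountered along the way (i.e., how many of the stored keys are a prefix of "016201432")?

1

Check each prefix of "016201432" against the stored set — each match is an end-marker on the path.
Prefixes of the query that are stored words: "016201432"
Count: 1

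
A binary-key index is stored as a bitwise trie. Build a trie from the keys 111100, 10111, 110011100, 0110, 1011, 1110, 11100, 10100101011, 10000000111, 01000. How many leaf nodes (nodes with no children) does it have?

Leaves are exactly the stored words that no other stored word extends.
Those words: "01000", "0110", "10000000111", "10100101011", "10111", "110011100", "11100", "111100"
Leaf count: 8

8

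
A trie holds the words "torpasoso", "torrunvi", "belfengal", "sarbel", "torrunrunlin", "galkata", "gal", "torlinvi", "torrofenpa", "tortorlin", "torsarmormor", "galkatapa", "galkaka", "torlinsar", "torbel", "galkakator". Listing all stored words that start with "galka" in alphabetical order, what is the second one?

Filter for "galka…" and sort: "galkaka", "galkakator", "galkata", "galkatapa"
The 2nd is galkakator.

galkakator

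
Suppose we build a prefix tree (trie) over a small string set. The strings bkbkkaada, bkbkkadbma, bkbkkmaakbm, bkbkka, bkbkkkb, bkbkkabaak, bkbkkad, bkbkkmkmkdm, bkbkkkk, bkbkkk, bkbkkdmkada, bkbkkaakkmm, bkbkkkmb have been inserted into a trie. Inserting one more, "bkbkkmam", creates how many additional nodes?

1

"bkbkkma" is already a path in the trie; the remaining "m" must be added.
Each of the 1 remaining characters creates one node.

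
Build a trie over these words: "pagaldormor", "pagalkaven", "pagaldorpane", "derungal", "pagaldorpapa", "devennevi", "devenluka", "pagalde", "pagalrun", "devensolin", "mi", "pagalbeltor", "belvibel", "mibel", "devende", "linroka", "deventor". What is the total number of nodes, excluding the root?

For each word, the new-node count is its length minus the longest prefix already in the trie:
  "pagaldormor" → 11 new (p, a, g, a, l, d, o, r, m, o, r)
  "pagalkaven" → prefix "pagal" already present; 5 new (k, a, v, e, n)
  "pagaldorpane" → prefix "pagaldor" already present; 4 new (p, a, n, e)
  "derungal" → 8 new (d, e, r, u, n, g, a, l)
  "pagaldorpapa" → prefix "pagaldorpa" already present; 2 new (p, a)
  "devennevi" → prefix "de" already present; 7 new (v, e, n, n, e, v, i)
  "devenluka" → prefix "deven" already present; 4 new (l, u, k, a)
  "pagalde" → prefix "pagald" already present; 1 new (e)
  "pagalrun" → prefix "pagal" already present; 3 new (r, u, n)
  "devensolin" → prefix "deven" already present; 5 new (s, o, l, i, n)
  "mi" → 2 new (m, i)
  "pagalbeltor" → prefix "pagal" already present; 6 new (b, e, l, t, o, r)
  "belvibel" → 8 new (b, e, l, v, i, b, e, l)
  "mibel" → prefix "mi" already present; 3 new (b, e, l)
  "devende" → prefix "deven" already present; 2 new (d, e)
  "linroka" → 7 new (l, i, n, r, o, k, a)
  "deventor" → prefix "deven" already present; 3 new (t, o, r)
Total nodes = 11 + 5 + 4 + 8 + 2 + 7 + 4 + 1 + 3 + 5 + 2 + 6 + 8 + 3 + 2 + 7 + 3 = 81

81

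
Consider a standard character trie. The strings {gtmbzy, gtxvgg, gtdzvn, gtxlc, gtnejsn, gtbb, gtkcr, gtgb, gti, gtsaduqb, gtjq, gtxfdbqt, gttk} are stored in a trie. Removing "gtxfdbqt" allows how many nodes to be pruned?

A node on "gtxfdbqt"'s path can go only if nothing else ends at it or branches off below it.
The suffix "fdbqt" (5 nodes) is used only by "gtxfdbqt"; the node for "gtx" still has the child "v", so pruning stops there.
Nodes removed: 5

5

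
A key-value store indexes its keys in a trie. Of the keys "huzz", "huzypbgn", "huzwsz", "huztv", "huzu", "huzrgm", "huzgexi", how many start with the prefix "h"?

7

Traverse to the node for "h", then collect every word in that subtree.
Matches: "huzgexi", "huzrgm", "huztv", "huzu", "huzwsz", "huzypbgn", "huzz"
Count: 7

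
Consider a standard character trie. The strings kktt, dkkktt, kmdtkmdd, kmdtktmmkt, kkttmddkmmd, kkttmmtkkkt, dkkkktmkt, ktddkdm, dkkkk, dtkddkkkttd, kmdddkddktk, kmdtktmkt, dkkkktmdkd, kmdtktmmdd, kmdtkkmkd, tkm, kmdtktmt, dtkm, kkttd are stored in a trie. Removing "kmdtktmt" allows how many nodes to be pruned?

1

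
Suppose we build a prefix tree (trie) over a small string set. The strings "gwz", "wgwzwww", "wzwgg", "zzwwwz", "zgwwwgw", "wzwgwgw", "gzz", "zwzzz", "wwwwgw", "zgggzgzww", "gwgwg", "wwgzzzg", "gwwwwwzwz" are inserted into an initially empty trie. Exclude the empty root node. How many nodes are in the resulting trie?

Trace insertions, counting only characters that open a new branch:
  "gwz" → 3 new (g, w, z)
  "wgwzwww" → 7 new (w, g, w, z, w, w, w)
  "wzwgg" → prefix "w" already present; 4 new (z, w, g, g)
  "zzwwwz" → 6 new (z, z, w, w, w, z)
  "zgwwwgw" → prefix "z" already present; 6 new (g, w, w, w, g, w)
  "wzwgwgw" → prefix "wzwg" already present; 3 new (w, g, w)
  "gzz" → prefix "g" already present; 2 new (z, z)
  "zwzzz" → prefix "z" already present; 4 new (w, z, z, z)
  "wwwwgw" → prefix "w" already present; 5 new (w, w, w, g, w)
  "zgggzgzww" → prefix "zg" already present; 7 new (g, g, z, g, z, w, w)
  "gwgwg" → prefix "gw" already present; 3 new (g, w, g)
  "wwgzzzg" → prefix "ww" already present; 5 new (g, z, z, z, g)
  "gwwwwwzwz" → prefix "gw" already present; 7 new (w, w, w, w, z, w, z)
Total nodes = 3 + 7 + 4 + 6 + 6 + 3 + 2 + 4 + 5 + 7 + 3 + 5 + 7 = 62

62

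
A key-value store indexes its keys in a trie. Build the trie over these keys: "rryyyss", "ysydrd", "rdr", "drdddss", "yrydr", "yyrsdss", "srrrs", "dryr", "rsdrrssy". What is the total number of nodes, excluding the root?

Insert word by word; a character creates a node only if that edge doesn't already exist:
  "rryyyss" → 7 new (r, r, y, y, y, s, s)
  "ysydrd" → 6 new (y, s, y, d, r, d)
  "rdr" → prefix "r" already present; 2 new (d, r)
  "drdddss" → 7 new (d, r, d, d, d, s, s)
  "yrydr" → prefix "y" already present; 4 new (r, y, d, r)
  "yyrsdss" → prefix "y" already present; 6 new (y, r, s, d, s, s)
  "srrrs" → 5 new (s, r, r, r, s)
  "dryr" → prefix "dr" already present; 2 new (y, r)
  "rsdrrssy" → prefix "r" already present; 7 new (s, d, r, r, s, s, y)
Total nodes = 7 + 6 + 2 + 7 + 4 + 6 + 5 + 2 + 7 = 46

46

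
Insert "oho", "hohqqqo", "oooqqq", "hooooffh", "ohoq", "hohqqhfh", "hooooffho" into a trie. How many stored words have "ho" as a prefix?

4

Traverse to the node for "ho", then collect every word in that subtree.
Matches: "hohqqhfh", "hohqqqo", "hooooffh", "hooooffho"
Count: 4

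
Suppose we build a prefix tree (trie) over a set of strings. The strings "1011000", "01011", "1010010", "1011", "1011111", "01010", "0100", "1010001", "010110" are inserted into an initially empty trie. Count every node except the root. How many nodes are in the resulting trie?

24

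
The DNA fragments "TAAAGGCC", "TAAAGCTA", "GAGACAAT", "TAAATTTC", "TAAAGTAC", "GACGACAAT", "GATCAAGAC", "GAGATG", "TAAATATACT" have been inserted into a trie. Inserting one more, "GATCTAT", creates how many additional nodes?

3

Walking "GATCTAT" from the root, the first 4 characters ("GATC") follow existing edges; "T" is the first miss.
So 7 − 4 = 3 new nodes.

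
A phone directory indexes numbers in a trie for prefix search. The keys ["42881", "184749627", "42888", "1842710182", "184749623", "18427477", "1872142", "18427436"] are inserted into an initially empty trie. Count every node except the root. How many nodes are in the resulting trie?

Insert word by word; a character creates a node only if that edge doesn't already exist:
  "42881" → 5 new (4, 2, 8, 8, 1)
  "184749627" → 9 new (1, 8, 4, 7, 4, 9, 6, 2, 7)
  "42888" → prefix "4288" already present; 1 new (8)
  "1842710182" → prefix "184" already present; 7 new (2, 7, 1, 0, 1, 8, 2)
  "184749623" → prefix "18474962" already present; 1 new (3)
  "18427477" → prefix "18427" already present; 3 new (4, 7, 7)
  "1872142" → prefix "18" already present; 5 new (7, 2, 1, 4, 2)
  "18427436" → prefix "184274" already present; 2 new (3, 6)
Total nodes = 5 + 9 + 1 + 7 + 1 + 3 + 5 + 2 = 33

33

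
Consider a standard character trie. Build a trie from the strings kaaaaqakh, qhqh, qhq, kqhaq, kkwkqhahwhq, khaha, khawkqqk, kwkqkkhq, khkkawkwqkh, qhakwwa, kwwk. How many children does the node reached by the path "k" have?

Walk "k" from the root, arriving at one node.
Distinct next characters after "k": a, h, k, q, w.
That node has 5 child edges.

5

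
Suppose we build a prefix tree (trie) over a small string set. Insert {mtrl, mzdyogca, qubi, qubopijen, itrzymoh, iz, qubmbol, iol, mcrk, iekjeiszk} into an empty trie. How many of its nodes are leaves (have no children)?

10

Leaves are exactly the stored words that no other stored word extends.
Those words: "iekjeiszk", "iol", "itrzymoh", "iz", "mcrk", "mtrl", "mzdyogca", "qubi", "qubmbol", "qubopijen"
Leaf count: 10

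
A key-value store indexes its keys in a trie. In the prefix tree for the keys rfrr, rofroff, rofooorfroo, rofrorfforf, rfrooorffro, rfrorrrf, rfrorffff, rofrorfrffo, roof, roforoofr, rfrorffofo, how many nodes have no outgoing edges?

Leaves are exactly the stored words that no other stored word extends.
Those words: "rfrooorffro", "rfrorffff", "rfrorffofo", "rfrorrrf", "rfrr", "rofooorfroo", "roforoofr", "rofroff", "rofrorfforf", "rofrorfrffo", "roof"
Leaf count: 11

11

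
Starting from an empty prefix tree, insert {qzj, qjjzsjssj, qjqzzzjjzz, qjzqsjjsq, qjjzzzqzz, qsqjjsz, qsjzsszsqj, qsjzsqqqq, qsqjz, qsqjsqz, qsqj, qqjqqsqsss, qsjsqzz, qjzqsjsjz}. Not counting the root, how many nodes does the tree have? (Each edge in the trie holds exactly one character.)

Count nodes per top-level branch (shared prefixes stored once):
  'q'-branch (qjjzsjssj, qjjzzzqzz, qjqzzzjjzz, qjzqsjjsq, qjzqsjsjz, qqjqqsqsss, qsjsqzz, qsjzsqqqq, qsjzsszsqj, qsqj, qsqjjsz, qsqjsqz, qsqjz, qzj): 69 nodes
Sum: 69

69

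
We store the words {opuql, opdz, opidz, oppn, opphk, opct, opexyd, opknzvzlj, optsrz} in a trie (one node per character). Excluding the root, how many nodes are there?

31

Trie structure (* marks end of a word):
(root)
└─ o
   └─ p
      ├─ c
      │  └─ t *
      ├─ d
      │  └─ z *
      ├─ e
      │  └─ x
      │     └─ y
      │        └─ d *
      ├─ i
      │  └─ d
      │     └─ z *
      ├─ k
      │  └─ n
      │     └─ z
      │        └─ v
      │           └─ z
      │              └─ l
      │                 └─ j *
      ├─ p
      │  ├─ h
      │  │  └─ k *
      │  └─ n *
      ├─ t
      │  └─ s
      │     └─ r
      │        └─ z *
      └─ u
         └─ q
            └─ l *
Counting every labelled node above: 31.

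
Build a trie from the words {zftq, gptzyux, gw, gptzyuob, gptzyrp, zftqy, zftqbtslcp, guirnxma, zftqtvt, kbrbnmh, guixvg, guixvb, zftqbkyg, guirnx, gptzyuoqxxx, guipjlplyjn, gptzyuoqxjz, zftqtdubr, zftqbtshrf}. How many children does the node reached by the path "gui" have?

3

Walk "gui" from the root, arriving at one node.
Characters that immediately follow "gui" among the stored strings: {p, r, x}.
That node has 3 child edges.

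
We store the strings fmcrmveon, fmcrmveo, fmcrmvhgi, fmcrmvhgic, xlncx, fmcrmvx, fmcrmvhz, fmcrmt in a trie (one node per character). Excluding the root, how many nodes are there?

Trie structure (* marks end of a word):
(root)
├─ f
│  └─ m
│     └─ c
│        └─ r
│           └─ m
│              ├─ t *
│              └─ v
│                 ├─ e
│                 │  └─ o *
│                 │     └─ n *
│                 ├─ h
│                 │  ├─ g
│                 │  │  └─ i *
│                 │  │     └─ c *
│                 │  └─ z *
│                 └─ x *
└─ x
   └─ l
      └─ n
         └─ c
            └─ x *
Counting every labelled node above: 21.

21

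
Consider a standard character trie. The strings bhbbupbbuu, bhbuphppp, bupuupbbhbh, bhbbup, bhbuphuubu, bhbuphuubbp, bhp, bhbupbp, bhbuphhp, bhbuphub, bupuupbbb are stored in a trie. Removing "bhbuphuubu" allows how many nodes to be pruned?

1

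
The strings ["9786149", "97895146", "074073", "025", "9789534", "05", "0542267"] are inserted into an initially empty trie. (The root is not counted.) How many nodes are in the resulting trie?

28

Trie structure (* marks end of a word):
(root)
├─ 0
│  ├─ 2
│  │  └─ 5 *
│  ├─ 5 *
│  │  └─ 4
│  │     └─ 2
│  │        └─ 2
│  │           └─ 6
│  │              └─ 7 *
│  └─ 7
│     └─ 4
│        └─ 0
│           └─ 7
│              └─ 3 *
└─ 9
   └─ 7
      └─ 8
         ├─ 6
         │  └─ 1
         │     └─ 4
         │        └─ 9 *
         └─ 9
            └─ 5
               ├─ 1
               │  └─ 4
               │     └─ 6 *
               └─ 3
                  └─ 4 *
Counting every labelled node above: 28.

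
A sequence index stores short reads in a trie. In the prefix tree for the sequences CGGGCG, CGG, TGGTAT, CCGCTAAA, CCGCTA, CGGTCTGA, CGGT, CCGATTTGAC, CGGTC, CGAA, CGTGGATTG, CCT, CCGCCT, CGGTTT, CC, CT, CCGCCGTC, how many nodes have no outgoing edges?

Leaves are exactly the stored words that no other stored word extends.
Those words: "CCGATTTGAC", "CCGCCGTC", "CCGCCT", "CCGCTAAA", "CCT", "CGAA", "CGGGCG", "CGGTCTGA", "CGGTTT", "CGTGGATTG", "CT", "TGGTAT"
Leaf count: 12

12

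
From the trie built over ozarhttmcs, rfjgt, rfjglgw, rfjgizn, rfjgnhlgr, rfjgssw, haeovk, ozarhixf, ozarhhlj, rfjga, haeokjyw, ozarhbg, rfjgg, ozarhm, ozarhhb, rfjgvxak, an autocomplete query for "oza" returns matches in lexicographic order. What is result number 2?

ozarhhb

Words with prefix "oza", in lexicographic order: "ozarhbg", "ozarhhb", "ozarhhlj", "ozarhixf", "ozarhm", "ozarhttmcs"
Position 2: ozarhhb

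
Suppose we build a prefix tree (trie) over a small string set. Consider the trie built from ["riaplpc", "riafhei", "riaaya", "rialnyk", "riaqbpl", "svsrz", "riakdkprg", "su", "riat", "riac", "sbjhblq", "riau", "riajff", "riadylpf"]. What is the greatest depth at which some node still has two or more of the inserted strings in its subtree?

The deepest shared node is where two words last agree before diverging.
e.g. "riaaya" and "riac" share the prefix "ria" of length 3; no pair shares a longer one.
Longest shared-prefix length: 3

3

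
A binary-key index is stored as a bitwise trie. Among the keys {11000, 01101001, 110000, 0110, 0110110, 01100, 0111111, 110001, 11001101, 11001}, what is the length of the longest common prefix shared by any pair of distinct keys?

Equivalently: take the maximum, over all pairs, of their longest common prefix length.
"01101001" and "0110110" agree on "01101" (5 characters) before diverging; nothing deeper is shared.
Longest shared-prefix length: 5

5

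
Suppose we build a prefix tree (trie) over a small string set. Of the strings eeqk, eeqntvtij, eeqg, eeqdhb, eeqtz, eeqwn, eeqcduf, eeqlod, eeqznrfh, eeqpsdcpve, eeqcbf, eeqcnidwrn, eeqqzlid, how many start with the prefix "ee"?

13

Traverse to the node for "ee", then collect every word in that subtree.
Words under "ee": eeqcbf, eeqcduf, eeqcnidwrn, eeqdhb, eeqg, eeqk, eeqlod, eeqntvtij, eeqpsdcpve, eeqqzlid, eeqtz, eeqwn, eeqznrfh
Count: 13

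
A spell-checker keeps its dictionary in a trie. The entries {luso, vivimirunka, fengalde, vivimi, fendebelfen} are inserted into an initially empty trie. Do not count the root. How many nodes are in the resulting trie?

Count nodes per top-level branch (shared prefixes stored once):
  'f'-branch (fendebelfen, fengalde): 16 nodes
  'l'-branch (luso): 4 nodes
  'v'-branch (vivimi, vivimirunka): 11 nodes
Sum: 31

31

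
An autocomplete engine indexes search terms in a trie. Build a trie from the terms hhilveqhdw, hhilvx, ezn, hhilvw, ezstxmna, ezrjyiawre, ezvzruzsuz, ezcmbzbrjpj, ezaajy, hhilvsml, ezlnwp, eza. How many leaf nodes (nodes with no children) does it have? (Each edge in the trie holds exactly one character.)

11

A leaf is a node with no children — equivalently, the end of a word that is not a proper prefix of any other stored word.
Those words: "ezaajy", "ezcmbzbrjpj", "ezlnwp", "ezn", "ezrjyiawre", "ezstxmna", "ezvzruzsuz", "hhilveqhdw", "hhilvsml", "hhilvw", "hhilvx"
Leaf count: 11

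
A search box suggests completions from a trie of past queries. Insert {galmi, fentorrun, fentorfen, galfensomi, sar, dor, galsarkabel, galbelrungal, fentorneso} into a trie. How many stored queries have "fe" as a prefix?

Traverse to the node for "fe", then collect every word in that subtree.
Matches: "fentorfen", "fentorneso", "fentorrun"
Count: 3

3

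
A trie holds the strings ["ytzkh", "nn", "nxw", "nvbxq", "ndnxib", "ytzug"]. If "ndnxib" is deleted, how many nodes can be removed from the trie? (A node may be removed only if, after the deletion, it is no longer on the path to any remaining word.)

5

A node on "ndnxib"'s path can go only if nothing else ends at it or branches off below it.
The suffix "dnxib" (5 nodes) is used only by "ndnxib"; the node for "n" still has the child "n", so pruning stops there.
Nodes removed: 5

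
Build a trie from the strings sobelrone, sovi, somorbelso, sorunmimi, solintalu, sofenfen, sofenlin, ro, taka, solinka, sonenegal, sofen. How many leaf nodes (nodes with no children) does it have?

11

A leaf is a node with no children — equivalently, the end of a word that is not a proper prefix of any other stored word.
Those words: "ro", "sobelrone", "sofenfen", "sofenlin", "solinka", "solintalu", "somorbelso", "sonenegal", "sorunmimi", "sovi", "taka"
Leaf count: 11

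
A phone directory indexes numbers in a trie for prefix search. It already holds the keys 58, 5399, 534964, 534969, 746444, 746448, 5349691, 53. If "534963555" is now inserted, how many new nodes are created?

4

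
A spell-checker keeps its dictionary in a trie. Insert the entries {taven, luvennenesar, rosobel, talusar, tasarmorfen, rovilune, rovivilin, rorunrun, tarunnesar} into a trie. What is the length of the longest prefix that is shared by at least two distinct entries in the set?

The deepest shared node is where two words last agree before diverging.
e.g. "rovilune" and "rovivilin" share the prefix "rovi" of length 4; no pair shares a longer one.
Longest shared-prefix length: 4

4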